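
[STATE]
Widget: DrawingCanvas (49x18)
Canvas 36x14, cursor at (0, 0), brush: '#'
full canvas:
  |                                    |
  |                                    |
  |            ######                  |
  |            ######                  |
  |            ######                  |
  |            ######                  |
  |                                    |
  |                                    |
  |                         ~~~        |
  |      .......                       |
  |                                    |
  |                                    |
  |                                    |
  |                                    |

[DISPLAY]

+                                                
                                                 
            ######                               
            ######                               
            ######                               
            ######                               
                                                 
                                                 
                         ~~~                     
      .......                                    
                                                 
                                                 
                                                 
                                                 
                                                 
                                                 
                                                 
                                                 


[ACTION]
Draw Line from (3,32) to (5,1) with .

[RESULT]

+                                                
                                                 
            ######                               
            ######       ........                
         ................                        
 ........   ######                               
                                                 
                                                 
                         ~~~                     
      .......                                    
                                                 
                                                 
                                                 
                                                 
                                                 
                                                 
                                                 
                                                 


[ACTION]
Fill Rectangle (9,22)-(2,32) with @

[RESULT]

+                                                
                                                 
            ######    @@@@@@@@@@@                
            ######    @@@@@@@@@@@                
         .............@@@@@@@@@@@                
 ........   ######    @@@@@@@@@@@                
                      @@@@@@@@@@@                
                      @@@@@@@@@@@                
                      @@@@@@@@@@@                
      .......         @@@@@@@@@@@                
                                                 
                                                 
                                                 
                                                 
                                                 
                                                 
                                                 
                                                 


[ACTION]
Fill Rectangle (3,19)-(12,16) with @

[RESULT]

+                                                
                                                 
            ######    @@@@@@@@@@@                
            ####@@@@  @@@@@@@@@@@                
         .......@@@@..@@@@@@@@@@@                
 ........   ####@@@@  @@@@@@@@@@@                
                @@@@  @@@@@@@@@@@                
                @@@@  @@@@@@@@@@@                
                @@@@  @@@@@@@@@@@                
      .......   @@@@  @@@@@@@@@@@                
                @@@@                             
                @@@@                             
                @@@@                             
                                                 
                                                 
                                                 
                                                 
                                                 


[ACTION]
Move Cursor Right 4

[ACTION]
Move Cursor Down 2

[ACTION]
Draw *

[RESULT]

                                                 
                                                 
    *       ######    @@@@@@@@@@@                
            ####@@@@  @@@@@@@@@@@                
         .......@@@@..@@@@@@@@@@@                
 ........   ####@@@@  @@@@@@@@@@@                
                @@@@  @@@@@@@@@@@                
                @@@@  @@@@@@@@@@@                
                @@@@  @@@@@@@@@@@                
      .......   @@@@  @@@@@@@@@@@                
                @@@@                             
                @@@@                             
                @@@@                             
                                                 
                                                 
                                                 
                                                 
                                                 


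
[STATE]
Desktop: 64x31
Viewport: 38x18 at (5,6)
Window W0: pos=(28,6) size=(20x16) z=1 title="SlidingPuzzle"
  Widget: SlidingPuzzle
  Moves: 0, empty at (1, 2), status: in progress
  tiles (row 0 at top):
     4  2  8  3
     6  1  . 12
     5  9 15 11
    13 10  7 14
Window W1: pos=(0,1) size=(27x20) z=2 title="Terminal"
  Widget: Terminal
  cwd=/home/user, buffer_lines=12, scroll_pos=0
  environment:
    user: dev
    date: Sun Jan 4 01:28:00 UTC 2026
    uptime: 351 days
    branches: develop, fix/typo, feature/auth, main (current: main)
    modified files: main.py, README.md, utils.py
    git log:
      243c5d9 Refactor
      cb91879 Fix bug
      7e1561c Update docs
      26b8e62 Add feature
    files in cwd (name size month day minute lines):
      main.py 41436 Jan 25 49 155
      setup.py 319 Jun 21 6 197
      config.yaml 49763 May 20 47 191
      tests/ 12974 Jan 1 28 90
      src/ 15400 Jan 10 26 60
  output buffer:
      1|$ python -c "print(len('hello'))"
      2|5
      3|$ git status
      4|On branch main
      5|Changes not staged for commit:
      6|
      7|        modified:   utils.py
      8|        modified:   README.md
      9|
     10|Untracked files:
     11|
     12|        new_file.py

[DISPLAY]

t status             ┃ ┏━━━━━━━━━━━━━━
ranch main           ┃ ┃ SlidingPuzzle
ges not staged for co┃ ┠──────────────
                     ┃ ┃┌────┬────┬───
    modified:   utils┃ ┃│  4 │  2 │  8
    modified:   READM┃ ┃├────┼────┼───
                     ┃ ┃│  6 │  1 │   
acked files:         ┃ ┃├────┼────┼───
                     ┃ ┃│  5 │  9 │ 15
    new_file.py      ┃ ┃├────┼────┼───
                     ┃ ┃│ 13 │ 10 │  7
                     ┃ ┃└────┴────┴───
                     ┃ ┃Moves: 0      
                     ┃ ┃              
━━━━━━━━━━━━━━━━━━━━━┛ ┃              
                       ┗━━━━━━━━━━━━━━
                                      
                                      


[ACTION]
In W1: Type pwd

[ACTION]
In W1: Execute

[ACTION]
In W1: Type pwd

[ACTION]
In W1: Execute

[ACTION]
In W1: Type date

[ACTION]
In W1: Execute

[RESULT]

                     ┃ ┏━━━━━━━━━━━━━━
    modified:   utils┃ ┃ SlidingPuzzle
    modified:   READM┃ ┠──────────────
                     ┃ ┃┌────┬────┬───
acked files:         ┃ ┃│  4 │  2 │  8
                     ┃ ┃├────┼────┼───
    new_file.py      ┃ ┃│  6 │  1 │   
d                    ┃ ┃├────┼────┼───
e/user               ┃ ┃│  5 │  9 │ 15
d                    ┃ ┃├────┼────┼───
e/user               ┃ ┃│ 13 │ 10 │  7
te                   ┃ ┃└────┴────┴───
Jan 4 01:28:00 UTC 20┃ ┃Moves: 0      
                     ┃ ┃              
━━━━━━━━━━━━━━━━━━━━━┛ ┃              
                       ┗━━━━━━━━━━━━━━
                                      
                                      


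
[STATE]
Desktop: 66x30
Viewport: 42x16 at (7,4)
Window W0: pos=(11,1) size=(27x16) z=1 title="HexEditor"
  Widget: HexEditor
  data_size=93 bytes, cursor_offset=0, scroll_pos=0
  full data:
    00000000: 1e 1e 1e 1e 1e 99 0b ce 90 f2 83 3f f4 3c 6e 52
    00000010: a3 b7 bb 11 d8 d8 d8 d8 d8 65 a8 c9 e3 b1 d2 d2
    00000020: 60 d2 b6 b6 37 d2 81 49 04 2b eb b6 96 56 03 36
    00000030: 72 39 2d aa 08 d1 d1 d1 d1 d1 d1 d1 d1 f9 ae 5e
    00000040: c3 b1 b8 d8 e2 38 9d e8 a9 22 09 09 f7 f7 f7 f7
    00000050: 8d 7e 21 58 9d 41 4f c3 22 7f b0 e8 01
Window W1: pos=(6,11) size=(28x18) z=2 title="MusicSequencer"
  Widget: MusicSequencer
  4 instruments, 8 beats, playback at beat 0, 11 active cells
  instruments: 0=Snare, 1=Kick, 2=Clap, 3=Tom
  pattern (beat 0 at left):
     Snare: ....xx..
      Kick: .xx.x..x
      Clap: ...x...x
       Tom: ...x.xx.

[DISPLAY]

    ┃00000000  1E 1e 1e 1e 1e ┃           
    ┃00000010  a3 b7 bb 11 d8 ┃           
    ┃00000020  60 d2 b6 b6 37 ┃           
    ┃00000030  72 39 2d aa 08 ┃           
    ┃00000040  c3 b1 b8 d8 e2 ┃           
    ┃00000050  8d 7e 21 58 9d ┃           
    ┃                         ┃           
━━━━━━━━━━━━━━━━━━━━━━━━━━┓   ┃           
 MusicSequencer           ┃   ┃           
──────────────────────────┨   ┃           
      ▼1234567            ┃   ┃           
 Snare····██··            ┃   ┃           
  Kick·██·█··█            ┃━━━┛           
  Clap···█···█            ┃               
   Tom···█·██·            ┃               
                          ┃               


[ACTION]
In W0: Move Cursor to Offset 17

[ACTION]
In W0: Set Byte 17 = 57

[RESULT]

    ┃00000000  1e 1e 1e 1e 1e ┃           
    ┃00000010  a3 57 bb 11 d8 ┃           
    ┃00000020  60 d2 b6 b6 37 ┃           
    ┃00000030  72 39 2d aa 08 ┃           
    ┃00000040  c3 b1 b8 d8 e2 ┃           
    ┃00000050  8d 7e 21 58 9d ┃           
    ┃                         ┃           
━━━━━━━━━━━━━━━━━━━━━━━━━━┓   ┃           
 MusicSequencer           ┃   ┃           
──────────────────────────┨   ┃           
      ▼1234567            ┃   ┃           
 Snare····██··            ┃   ┃           
  Kick·██·█··█            ┃━━━┛           
  Clap···█···█            ┃               
   Tom···█·██·            ┃               
                          ┃               


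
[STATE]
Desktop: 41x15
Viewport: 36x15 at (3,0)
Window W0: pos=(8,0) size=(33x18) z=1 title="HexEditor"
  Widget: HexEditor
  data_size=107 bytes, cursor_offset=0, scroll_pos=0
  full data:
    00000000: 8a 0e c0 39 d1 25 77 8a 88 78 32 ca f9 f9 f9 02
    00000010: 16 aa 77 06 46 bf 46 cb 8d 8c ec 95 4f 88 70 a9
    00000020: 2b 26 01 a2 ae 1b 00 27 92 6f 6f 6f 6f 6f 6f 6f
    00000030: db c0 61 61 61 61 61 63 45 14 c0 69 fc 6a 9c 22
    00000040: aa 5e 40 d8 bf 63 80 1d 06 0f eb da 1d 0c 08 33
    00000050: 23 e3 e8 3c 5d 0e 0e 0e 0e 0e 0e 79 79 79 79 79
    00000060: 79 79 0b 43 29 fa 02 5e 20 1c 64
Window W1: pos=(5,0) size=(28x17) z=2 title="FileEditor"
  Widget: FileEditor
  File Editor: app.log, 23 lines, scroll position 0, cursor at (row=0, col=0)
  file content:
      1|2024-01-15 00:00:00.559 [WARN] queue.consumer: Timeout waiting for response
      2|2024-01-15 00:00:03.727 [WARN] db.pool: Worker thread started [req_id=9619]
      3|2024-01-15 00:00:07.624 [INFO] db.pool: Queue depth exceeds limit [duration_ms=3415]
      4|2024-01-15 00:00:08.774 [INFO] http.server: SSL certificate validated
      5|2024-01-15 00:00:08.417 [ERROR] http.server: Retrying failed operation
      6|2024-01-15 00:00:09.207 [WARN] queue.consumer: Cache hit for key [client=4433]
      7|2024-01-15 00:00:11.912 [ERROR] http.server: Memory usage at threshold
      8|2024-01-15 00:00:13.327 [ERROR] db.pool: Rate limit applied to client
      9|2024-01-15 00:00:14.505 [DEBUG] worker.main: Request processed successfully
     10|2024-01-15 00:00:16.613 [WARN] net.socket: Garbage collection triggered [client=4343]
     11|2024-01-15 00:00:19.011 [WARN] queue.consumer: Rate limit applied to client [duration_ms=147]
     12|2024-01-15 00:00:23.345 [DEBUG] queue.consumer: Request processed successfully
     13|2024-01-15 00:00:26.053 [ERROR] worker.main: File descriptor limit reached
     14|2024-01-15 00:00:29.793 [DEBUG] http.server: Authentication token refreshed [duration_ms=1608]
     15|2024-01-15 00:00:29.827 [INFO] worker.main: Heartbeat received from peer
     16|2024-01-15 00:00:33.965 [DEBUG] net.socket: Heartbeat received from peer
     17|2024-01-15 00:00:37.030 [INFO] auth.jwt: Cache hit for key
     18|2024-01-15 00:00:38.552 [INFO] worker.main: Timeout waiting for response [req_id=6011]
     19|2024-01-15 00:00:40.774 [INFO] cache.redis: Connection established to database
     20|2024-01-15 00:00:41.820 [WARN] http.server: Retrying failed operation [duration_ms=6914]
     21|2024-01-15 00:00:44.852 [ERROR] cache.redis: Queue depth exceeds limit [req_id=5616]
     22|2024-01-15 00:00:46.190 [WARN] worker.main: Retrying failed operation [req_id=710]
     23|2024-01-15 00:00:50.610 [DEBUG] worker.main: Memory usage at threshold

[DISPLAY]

  ┏━━━━━━━━━━━━━━━━━━━━━━━━━━┓━━━━━━
  ┃ FileEditor               ┃      
  ┠──────────────────────────┨──────
  ┃█024-01-15 00:00:00.559 [▲┃ 25 77
  ┃2024-01-15 00:00:03.727 [█┃ bf 46
  ┃2024-01-15 00:00:07.624 [░┃ 1b 00
  ┃2024-01-15 00:00:08.774 [░┃ 61 61
  ┃2024-01-15 00:00:08.417 [░┃ 63 80
  ┃2024-01-15 00:00:09.207 [░┃ 0e 0e
  ┃2024-01-15 00:00:11.912 [░┃ fa 02
  ┃2024-01-15 00:00:13.327 [░┃      
  ┃2024-01-15 00:00:14.505 [░┃      
  ┃2024-01-15 00:00:16.613 [░┃      
  ┃2024-01-15 00:00:19.011 [░┃      
  ┃2024-01-15 00:00:23.345 [░┃      


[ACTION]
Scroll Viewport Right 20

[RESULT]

┏━━━━━━━━━━━━━━━━━━━━━━━━━━┓━━━━━━━┓
┃ FileEditor               ┃       ┃
┠──────────────────────────┨───────┨
┃█024-01-15 00:00:00.559 [▲┃ 25 77 ┃
┃2024-01-15 00:00:03.727 [█┃ bf 46 ┃
┃2024-01-15 00:00:07.624 [░┃ 1b 00 ┃
┃2024-01-15 00:00:08.774 [░┃ 61 61 ┃
┃2024-01-15 00:00:08.417 [░┃ 63 80 ┃
┃2024-01-15 00:00:09.207 [░┃ 0e 0e ┃
┃2024-01-15 00:00:11.912 [░┃ fa 02 ┃
┃2024-01-15 00:00:13.327 [░┃       ┃
┃2024-01-15 00:00:14.505 [░┃       ┃
┃2024-01-15 00:00:16.613 [░┃       ┃
┃2024-01-15 00:00:19.011 [░┃       ┃
┃2024-01-15 00:00:23.345 [░┃       ┃


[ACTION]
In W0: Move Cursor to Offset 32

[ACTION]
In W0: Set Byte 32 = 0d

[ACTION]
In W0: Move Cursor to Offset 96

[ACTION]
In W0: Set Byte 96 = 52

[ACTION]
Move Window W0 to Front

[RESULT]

┏━━┏━━━━━━━━━━━━━━━━━━━━━━━━━━━━━━━┓
┃ F┃ HexEditor                     ┃
┠──┠───────────────────────────────┨
┃█0┃00000000  8a 0e c0 39 d1 25 77 ┃
┃20┃00000010  16 aa 77 06 46 bf 46 ┃
┃20┃00000020  0d 26 01 a2 ae 1b 00 ┃
┃20┃00000030  db c0 61 61 61 61 61 ┃
┃20┃00000040  aa 5e 40 d8 bf 63 80 ┃
┃20┃00000050  23 e3 e8 3c 5d 0e 0e ┃
┃20┃00000060  52 79 0b 43 29 fa 02 ┃
┃20┃                               ┃
┃20┃                               ┃
┃20┃                               ┃
┃20┃                               ┃
┃20┃                               ┃


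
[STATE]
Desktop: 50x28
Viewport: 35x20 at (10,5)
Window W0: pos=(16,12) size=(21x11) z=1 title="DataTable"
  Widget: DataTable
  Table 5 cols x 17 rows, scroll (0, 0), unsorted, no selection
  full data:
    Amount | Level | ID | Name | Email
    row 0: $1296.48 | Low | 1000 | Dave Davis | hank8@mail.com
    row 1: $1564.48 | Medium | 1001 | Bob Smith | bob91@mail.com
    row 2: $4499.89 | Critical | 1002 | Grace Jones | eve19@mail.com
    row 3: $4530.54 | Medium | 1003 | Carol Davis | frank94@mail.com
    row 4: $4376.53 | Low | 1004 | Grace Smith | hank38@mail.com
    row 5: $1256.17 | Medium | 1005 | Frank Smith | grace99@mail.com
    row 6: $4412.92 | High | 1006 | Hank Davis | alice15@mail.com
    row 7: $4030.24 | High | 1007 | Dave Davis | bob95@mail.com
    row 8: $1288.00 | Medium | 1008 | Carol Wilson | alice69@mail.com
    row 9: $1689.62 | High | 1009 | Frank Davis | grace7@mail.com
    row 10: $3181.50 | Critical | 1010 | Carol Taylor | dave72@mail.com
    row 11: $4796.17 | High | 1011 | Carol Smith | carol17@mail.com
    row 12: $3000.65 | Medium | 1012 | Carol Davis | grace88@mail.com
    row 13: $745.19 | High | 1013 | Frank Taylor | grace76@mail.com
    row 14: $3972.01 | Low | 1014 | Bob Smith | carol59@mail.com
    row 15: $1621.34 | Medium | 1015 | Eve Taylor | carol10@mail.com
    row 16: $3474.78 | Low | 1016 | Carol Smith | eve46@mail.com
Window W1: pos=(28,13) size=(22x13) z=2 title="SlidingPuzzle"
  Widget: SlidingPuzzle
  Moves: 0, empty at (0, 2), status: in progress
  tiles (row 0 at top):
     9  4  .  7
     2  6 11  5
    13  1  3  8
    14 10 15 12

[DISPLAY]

                                   
                                   
                                   
                                   
                                   
                                   
                                   
      ┏━━━━━━━━━━━━━━━━━━━┓        
      ┃ DataTable ┏━━━━━━━━━━━━━━━━
      ┠───────────┃ SlidingPuzzle  
      ┃Amount  │Le┠────────────────
      ┃────────┼──┃┌────┬────┬────┬
      ┃$1296.48│Lo┃│  9 │  4 │    │
      ┃$1564.48│Me┃├────┼────┼────┼
      ┃$4499.89│Cr┃│  2 │  6 │ 11 │
      ┃$4530.54│Me┃├────┼────┼────┼
      ┃$4376.53│Lo┃│ 13 │  1 │  3 │
      ┗━━━━━━━━━━━┃├────┼────┼────┼
                  ┃│ 14 │ 10 │ 15 │
                  ┃└────┴────┴────┴


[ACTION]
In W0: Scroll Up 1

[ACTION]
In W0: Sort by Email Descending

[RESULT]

                                   
                                   
                                   
                                   
                                   
                                   
                                   
      ┏━━━━━━━━━━━━━━━━━━━┓        
      ┃ DataTable ┏━━━━━━━━━━━━━━━━
      ┠───────────┃ SlidingPuzzle  
      ┃Amount  │Le┠────────────────
      ┃────────┼──┃┌────┬────┬────┬
      ┃$1296.48│Lo┃│  9 │  4 │    │
      ┃$4376.53│Lo┃├────┼────┼────┼
      ┃$1256.17│Me┃│  2 │  6 │ 11 │
      ┃$3000.65│Me┃├────┼────┼────┼
      ┃$1689.62│Hi┃│ 13 │  1 │  3 │
      ┗━━━━━━━━━━━┃├────┼────┼────┼
                  ┃│ 14 │ 10 │ 15 │
                  ┃└────┴────┴────┴


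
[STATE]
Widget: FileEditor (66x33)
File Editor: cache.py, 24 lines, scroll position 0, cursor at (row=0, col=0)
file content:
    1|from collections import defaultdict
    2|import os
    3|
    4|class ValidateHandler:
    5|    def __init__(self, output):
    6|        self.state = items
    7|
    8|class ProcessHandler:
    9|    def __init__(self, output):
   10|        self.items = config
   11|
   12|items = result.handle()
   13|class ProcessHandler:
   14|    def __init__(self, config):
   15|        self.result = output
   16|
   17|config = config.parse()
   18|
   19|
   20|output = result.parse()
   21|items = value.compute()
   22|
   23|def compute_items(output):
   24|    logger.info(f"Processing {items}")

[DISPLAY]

█rom collections import defaultdict                              ▲
import os                                                        █
                                                                 ░
class ValidateHandler:                                           ░
    def __init__(self, output):                                  ░
        self.state = items                                       ░
                                                                 ░
class ProcessHandler:                                            ░
    def __init__(self, output):                                  ░
        self.items = config                                      ░
                                                                 ░
items = result.handle()                                          ░
class ProcessHandler:                                            ░
    def __init__(self, config):                                  ░
        self.result = output                                     ░
                                                                 ░
config = config.parse()                                          ░
                                                                 ░
                                                                 ░
output = result.parse()                                          ░
items = value.compute()                                          ░
                                                                 ░
def compute_items(output):                                       ░
    logger.info(f"Processing {items}")                           ░
                                                                 ░
                                                                 ░
                                                                 ░
                                                                 ░
                                                                 ░
                                                                 ░
                                                                 ░
                                                                 ░
                                                                 ▼


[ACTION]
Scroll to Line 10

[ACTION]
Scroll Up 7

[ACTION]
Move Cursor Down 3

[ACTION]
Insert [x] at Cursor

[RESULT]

from collections import defaultdict                              ▲
import os                                                        █
                                                                 ░
x█lass ValidateHandler:                                          ░
    def __init__(self, output):                                  ░
        self.state = items                                       ░
                                                                 ░
class ProcessHandler:                                            ░
    def __init__(self, output):                                  ░
        self.items = config                                      ░
                                                                 ░
items = result.handle()                                          ░
class ProcessHandler:                                            ░
    def __init__(self, config):                                  ░
        self.result = output                                     ░
                                                                 ░
config = config.parse()                                          ░
                                                                 ░
                                                                 ░
output = result.parse()                                          ░
items = value.compute()                                          ░
                                                                 ░
def compute_items(output):                                       ░
    logger.info(f"Processing {items}")                           ░
                                                                 ░
                                                                 ░
                                                                 ░
                                                                 ░
                                                                 ░
                                                                 ░
                                                                 ░
                                                                 ░
                                                                 ▼


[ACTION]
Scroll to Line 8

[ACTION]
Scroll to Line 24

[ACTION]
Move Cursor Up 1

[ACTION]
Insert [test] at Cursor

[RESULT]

from collections import defaultdict                              ▲
import os                                                        █
test█                                                            ░
xclass ValidateHandler:                                          ░
    def __init__(self, output):                                  ░
        self.state = items                                       ░
                                                                 ░
class ProcessHandler:                                            ░
    def __init__(self, output):                                  ░
        self.items = config                                      ░
                                                                 ░
items = result.handle()                                          ░
class ProcessHandler:                                            ░
    def __init__(self, config):                                  ░
        self.result = output                                     ░
                                                                 ░
config = config.parse()                                          ░
                                                                 ░
                                                                 ░
output = result.parse()                                          ░
items = value.compute()                                          ░
                                                                 ░
def compute_items(output):                                       ░
    logger.info(f"Processing {items}")                           ░
                                                                 ░
                                                                 ░
                                                                 ░
                                                                 ░
                                                                 ░
                                                                 ░
                                                                 ░
                                                                 ░
                                                                 ▼


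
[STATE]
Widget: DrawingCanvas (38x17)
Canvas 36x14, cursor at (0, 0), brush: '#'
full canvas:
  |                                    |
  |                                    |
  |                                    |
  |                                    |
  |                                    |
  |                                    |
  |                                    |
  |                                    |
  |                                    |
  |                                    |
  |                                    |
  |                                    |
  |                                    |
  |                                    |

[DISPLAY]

+                                     
                                      
                                      
                                      
                                      
                                      
                                      
                                      
                                      
                                      
                                      
                                      
                                      
                                      
                                      
                                      
                                      


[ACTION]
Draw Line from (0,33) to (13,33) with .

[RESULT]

+                                .    
                                 .    
                                 .    
                                 .    
                                 .    
                                 .    
                                 .    
                                 .    
                                 .    
                                 .    
                                 .    
                                 .    
                                 .    
                                 .    
                                      
                                      
                                      


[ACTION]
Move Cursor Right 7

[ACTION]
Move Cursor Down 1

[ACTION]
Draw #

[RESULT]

                                 .    
       #                         .    
                                 .    
                                 .    
                                 .    
                                 .    
                                 .    
                                 .    
                                 .    
                                 .    
                                 .    
                                 .    
                                 .    
                                 .    
                                      
                                      
                                      


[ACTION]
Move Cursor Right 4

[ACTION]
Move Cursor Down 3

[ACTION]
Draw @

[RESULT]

                                 .    
       #                         .    
                                 .    
                                 .    
           @                     .    
                                 .    
                                 .    
                                 .    
                                 .    
                                 .    
                                 .    
                                 .    
                                 .    
                                 .    
                                      
                                      
                                      


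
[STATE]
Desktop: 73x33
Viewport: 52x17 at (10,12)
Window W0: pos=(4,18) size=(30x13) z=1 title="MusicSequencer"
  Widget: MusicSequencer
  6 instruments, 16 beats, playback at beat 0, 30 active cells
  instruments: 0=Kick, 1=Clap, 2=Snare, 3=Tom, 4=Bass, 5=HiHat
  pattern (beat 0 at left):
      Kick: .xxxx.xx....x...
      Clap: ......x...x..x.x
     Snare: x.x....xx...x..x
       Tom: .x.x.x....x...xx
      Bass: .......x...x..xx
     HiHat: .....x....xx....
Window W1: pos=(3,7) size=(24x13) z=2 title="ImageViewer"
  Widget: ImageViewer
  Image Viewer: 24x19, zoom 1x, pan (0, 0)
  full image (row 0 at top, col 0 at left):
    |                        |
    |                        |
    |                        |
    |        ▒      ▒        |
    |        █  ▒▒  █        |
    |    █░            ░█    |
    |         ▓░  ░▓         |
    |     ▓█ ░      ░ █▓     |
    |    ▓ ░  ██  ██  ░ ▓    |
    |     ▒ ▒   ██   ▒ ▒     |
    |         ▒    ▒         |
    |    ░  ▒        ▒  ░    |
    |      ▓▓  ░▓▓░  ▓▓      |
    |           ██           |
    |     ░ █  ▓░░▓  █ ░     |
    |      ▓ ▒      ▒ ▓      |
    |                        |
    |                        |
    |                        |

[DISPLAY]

                ┃                                   
  ▒      ▒      ┃                                   
  █  ▒▒  █      ┃                                   
            ░█  ┃                                   
   ▓░  ░▓       ┃                                   
█ ░      ░ █▓   ┃                                   
░  ██  ██  ░ ▓  ┃━━━━━━┓                            
━━━━━━━━━━━━━━━━┛      ┃                            
───────────────────────┨                            
 ▼123456789012345      ┃                            
k·████·██····█···      ┃                            
p······█···█··█·█      ┃                            
e█·█····██···█··█      ┃                            
m·█·█·█····█···██      ┃                            
s·······█···█··██      ┃                            
t·····█····██····      ┃                            
                       ┃                            


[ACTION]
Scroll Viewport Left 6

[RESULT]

                      ┃                             
        ▒      ▒      ┃                             
        █  ▒▒  █      ┃                             
    █░            ░█  ┃                             
         ▓░  ░▓       ┃                             
     ▓█ ░      ░ █▓   ┃                             
    ▓ ░  ██  ██  ░ ▓  ┃━━━━━━┓                      
━━━━━━━━━━━━━━━━━━━━━━┛      ┃                      
┠────────────────────────────┨                      
┃      ▼123456789012345      ┃                      
┃  Kick·████·██····█···      ┃                      
┃  Clap······█···█··█·█      ┃                      
┃ Snare█·█····██···█··█      ┃                      
┃   Tom·█·█·█····█···██      ┃                      
┃  Bass·······█···█··██      ┃                      
┃ HiHat·····█····██····      ┃                      
┃                            ┃                      


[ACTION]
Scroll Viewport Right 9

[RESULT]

             ┃                                      
      ▒      ┃                                      
  ▒▒  █      ┃                                      
         ░█  ┃                                      
▓░  ░▓       ┃                                      
      ░ █▓   ┃                                      
██  ██  ░ ▓  ┃━━━━━━┓                               
━━━━━━━━━━━━━┛      ┃                               
────────────────────┨                               
23456789012345      ┃                               
███·██····█···      ┃                               
····█···█··█·█      ┃                               
█····██···█··█      ┃                               
·█·█····█···██      ┃                               
·····█···█··██      ┃                               
···█····██····      ┃                               
                    ┃                               


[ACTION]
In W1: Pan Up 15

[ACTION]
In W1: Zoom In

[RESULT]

             ┃                                      
             ┃                                      
             ┃                                      
             ┃                                      
       ▒▒    ┃                                      
       ▒▒    ┃                                      
       ██    ┃━━━━━━┓                               
━━━━━━━━━━━━━┛      ┃                               
────────────────────┨                               
23456789012345      ┃                               
███·██····█···      ┃                               
····█···█··█·█      ┃                               
█····██···█··█      ┃                               
·█·█····█···██      ┃                               
·····█···█··██      ┃                               
···█····██····      ┃                               
                    ┃                               


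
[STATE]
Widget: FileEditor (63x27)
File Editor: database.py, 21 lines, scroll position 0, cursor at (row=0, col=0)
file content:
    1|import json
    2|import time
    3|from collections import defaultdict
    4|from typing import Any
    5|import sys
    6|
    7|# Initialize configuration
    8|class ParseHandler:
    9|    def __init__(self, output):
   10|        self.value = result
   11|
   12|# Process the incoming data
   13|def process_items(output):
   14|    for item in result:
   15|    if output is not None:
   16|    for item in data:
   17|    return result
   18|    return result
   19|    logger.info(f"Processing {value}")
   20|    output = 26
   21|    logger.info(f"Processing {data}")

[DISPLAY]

█mport json                                                   ▲
import time                                                   █
from collections import defaultdict                           ░
from typing import Any                                        ░
import sys                                                    ░
                                                              ░
# Initialize configuration                                    ░
class ParseHandler:                                           ░
    def __init__(self, output):                               ░
        self.value = result                                   ░
                                                              ░
# Process the incoming data                                   ░
def process_items(output):                                    ░
    for item in result:                                       ░
    if output is not None:                                    ░
    for item in data:                                         ░
    return result                                             ░
    return result                                             ░
    logger.info(f"Processing {value}")                        ░
    output = 26                                               ░
    logger.info(f"Processing {data}")                         ░
                                                              ░
                                                              ░
                                                              ░
                                                              ░
                                                              ░
                                                              ▼


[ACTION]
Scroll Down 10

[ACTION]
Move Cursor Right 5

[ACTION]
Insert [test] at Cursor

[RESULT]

importest█ json                                               ▲
import time                                                   █
from collections import defaultdict                           ░
from typing import Any                                        ░
import sys                                                    ░
                                                              ░
# Initialize configuration                                    ░
class ParseHandler:                                           ░
    def __init__(self, output):                               ░
        self.value = result                                   ░
                                                              ░
# Process the incoming data                                   ░
def process_items(output):                                    ░
    for item in result:                                       ░
    if output is not None:                                    ░
    for item in data:                                         ░
    return result                                             ░
    return result                                             ░
    logger.info(f"Processing {value}")                        ░
    output = 26                                               ░
    logger.info(f"Processing {data}")                         ░
                                                              ░
                                                              ░
                                                              ░
                                                              ░
                                                              ░
                                                              ▼
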